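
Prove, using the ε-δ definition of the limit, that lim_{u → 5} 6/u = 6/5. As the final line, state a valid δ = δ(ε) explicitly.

δ = min(5/2, (25/12)ε)

Let ε > 0. We seek δ > 0 such that 0 < |u − 5| < δ implies |6/u − (6/5)| < ε.
|6/u − (6/5)| = 6·|5 − u|/(5·|u|) = 6|u − 5|/(5|u|).
Require δ ≤ 5/2 so that |u| > 5 − 5/2 = 5/2, hence 5|u| > 25/2.
Then |6/u − (6/5)| < 6|u − 5|/(25/2), which is < ε when |u − 5| < (25/12)ε.
Take δ = min(5/2, (25/12)ε). Then 0 < |u − 5| < δ gives both |u − 5| < 5/2 and |u − 5| < (25/12)ε, so |6/u − (6/5)| < ε.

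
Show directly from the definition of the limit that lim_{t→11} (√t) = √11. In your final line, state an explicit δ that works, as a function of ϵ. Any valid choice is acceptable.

δ = min(11, √11·ϵ)

Let ϵ > 0. We want δ > 0 such that 0 < |t − 11| < δ implies |√t − √11| < ϵ.
Multiplying by the conjugate, |√t − √11| = |t − 11|/(√t + √11).
Restrict δ ≤ 11 so that |t − 11| < 11 forces t > 0, and then √t + √11 > √11.
Hence |√t − √11| < |t − 11|/√11, which is < ϵ once |t − 11| < √11·ϵ.
Take δ = min(11, √11·ϵ). If 0 < |t − 11| < δ then t > 0 and |√t − √11| < |t − 11|/√11 < ϵ.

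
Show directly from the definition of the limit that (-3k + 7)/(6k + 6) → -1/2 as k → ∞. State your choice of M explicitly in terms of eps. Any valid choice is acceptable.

M = (5/3)/eps

Fix eps > 0. For k ≥ 1, |(-3k + 7)/(6k + 6) + 1/2| = |60|/(6(6k + 6)) = 60/(6(6k + 6)).
Since 6k + 6 ≥ 6k for k ≥ 1, this is ≤ 60/(6·6k) = (5/3)/k.
So |(-3k + 7)/(6k + 6) + 1/2| < eps whenever k > (5/3)/eps.
Take M = (5/3)/eps. If k > M then |(-3k + 7)/(6k + 6) + 1/2| ≤ (5/3)/k < eps.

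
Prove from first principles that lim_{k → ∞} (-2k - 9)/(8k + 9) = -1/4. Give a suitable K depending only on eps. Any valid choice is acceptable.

K = (27/32)/eps

Let eps > 0. For k ≥ 1, |(-2k - 9)/(8k + 9) + 1/4| = |-54|/(8(8k + 9)) = 54/(8(8k + 9)).
Since 8k + 9 ≥ 8k for k ≥ 1, this is ≤ 54/(8·8k) = (27/32)/k.
So |(-2k - 9)/(8k + 9) + 1/4| < eps whenever k > (27/32)/eps.
Take K = (27/32)/eps. If k > K then |(-2k - 9)/(8k + 9) + 1/4| ≤ (27/32)/k < eps.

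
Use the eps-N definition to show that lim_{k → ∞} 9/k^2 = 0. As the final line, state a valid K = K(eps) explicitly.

K = (9/eps)^{1/2}

Let eps > 0 be given. For k ≥ 1, |9/k^2 − 0| = 9/k^2.
9/k^2 < eps ⇔ k^2 > 9/eps ⇔ k > (9/eps)^{1/2}.
Take K = (9/eps)^{1/2}. Then k > K implies 9/k^2 < eps.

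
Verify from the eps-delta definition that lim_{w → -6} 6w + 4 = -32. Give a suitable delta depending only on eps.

delta = eps/6

Fix eps > 0. We need delta > 0 so that 0 < |w + 6| < delta implies |(6w + 4) + 32| < eps.
Since (6w + 4) + 32 = 6(w + 6), we have |(6w + 4) + 32| = 6|w + 6|.
So 6|w + 6| < eps exactly when |w + 6| < eps/6.
Choosing delta = eps/6 gives |(6w + 4) + 32| = 6|w + 6| < eps whenever |w + 6| < delta.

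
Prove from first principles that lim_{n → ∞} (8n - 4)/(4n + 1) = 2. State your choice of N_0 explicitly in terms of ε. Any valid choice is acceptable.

N_0 = (3/2)/ε

Suppose ε > 0. For n ≥ 1, |(8n - 4)/(4n + 1) − 2| = |-24|/(4(4n + 1)) = 24/(4(4n + 1)).
Since 4n + 1 ≥ 4n for n ≥ 1, this is ≤ 24/(4·4n) = (3/2)/n.
So |(8n - 4)/(4n + 1) − 2| < ε whenever n > (3/2)/ε.
Take N_0 = (3/2)/ε. If n > N_0 then |(8n - 4)/(4n + 1) − 2| ≤ (3/2)/n < ε.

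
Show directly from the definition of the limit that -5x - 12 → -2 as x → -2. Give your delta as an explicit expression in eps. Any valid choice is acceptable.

Let eps > 0 be given. We need delta > 0 so that 0 < |x + 2| < delta implies |(-5x - 12) + 2| < eps.
|(-5x - 12) + 2| = |-5x - 10| = 5|x + 2|.
So 5|x + 2| < eps exactly when |x + 2| < eps/5.
Take delta = eps/5. If 0 < |x + 2| < delta then |(-5x - 12) + 2| = 5|x + 2| < 5·(eps/5) = eps.

delta = eps/5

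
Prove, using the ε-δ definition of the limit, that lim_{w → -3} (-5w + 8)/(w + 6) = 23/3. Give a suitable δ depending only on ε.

δ = min(3/2, (9/76)ε)

Suppose ε > 0. We want δ > 0 with 0 < |w + 3| < δ ⇒ |(-5w + 8)/(w + 6) − (23/3)| < ε.
Combining over a common denominator, (-5w + 8)/(w + 6) − (23/3) = [(-5w + 8)·3 − 23·(w + 6)] / [3·(w + 6)] = -38(w + 3) / (3(w + 6)).
So |(-5w + 8)/(w + 6) − (23/3)| = 38|w + 3| / (3·|w + 6|).
Restrict δ ≤ 3/2. Then |w + 3| < 3/2 gives |w + 6| = |(w + 3) + 3| ≥ 3 − 3/2 = 3/2.
Hence |(-5w + 8)/(w + 6) − (23/3)| < 38|w + 3|/(3·(3/2)) = (76/9)|w + 3|, which is < ε once |w + 3| < (9/76)ε.
Take δ = min(3/2, (9/76)ε). Then 0 < |w + 3| < δ forces both bounds, so |(-5w + 8)/(w + 6) − (23/3)| < ε.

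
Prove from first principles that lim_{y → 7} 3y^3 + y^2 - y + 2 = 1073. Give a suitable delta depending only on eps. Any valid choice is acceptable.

Suppose eps > 0. We want delta > 0 such that 0 < |y − 7| < delta implies |(3y^3 + y^2 - y + 2) − 1073| < eps.
(3y^3 + y^2 - y + 2) − 1073 = 3y^3 + y^2 - y - 1071 = (y − 7)(3y^2 + 22y + 153).
So |(3y^3 + y^2 - y + 2) − 1073| = |y − 7|·|3y^2 + 22y + 153|.
Require delta ≤ 1. Then |y − 7| < 1 gives |y| < 8, and by the triangle inequality |3y^2 + 22y + 153| ≤ 3·8^2 + 22·8 + 153 = 521.
Hence |(3y^3 + y^2 - y + 2) − 1073| ≤ 521|y − 7| < eps provided |y − 7| < eps/521.
Choosing delta = min(1, eps/521) ensures both conditions, hence |(3y^3 + y^2 - y + 2) − 1073| < eps.

delta = min(1, eps/521)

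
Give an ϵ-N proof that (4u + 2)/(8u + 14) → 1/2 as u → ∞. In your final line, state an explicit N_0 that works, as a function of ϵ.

Fix ϵ > 0. We seek N_0 > 0 such that u > N_0 implies |(4u + 2)/(8u + 14) − (1/2)| < ϵ.
(4u + 2)/(8u + 14) − (1/2) = (8(4u + 2) − 4(8u + 14)) / (8(8u + 14)) = -40/(8(8u + 14)).
For u > 0 we have 8u + 14 > 8u, so |(4u + 2)/(8u + 14) − (1/2)| = 40/(8(8u + 14)) < 40/(8·8u) = (5/8)/u.
Thus |(4u + 2)/(8u + 14) − (1/2)| < ϵ whenever u > (5/8)/ϵ.
Take N_0 = (5/8)/ϵ. If u > N_0 then |(4u + 2)/(8u + 14) − (1/2)| < (5/8)/u < ϵ.

N_0 = (5/8)/ϵ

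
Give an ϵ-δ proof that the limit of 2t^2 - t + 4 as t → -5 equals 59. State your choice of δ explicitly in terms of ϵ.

Fix ϵ > 0. We want δ > 0 such that 0 < |t + 5| < δ implies |(2t^2 - t + 4) − 59| < ϵ.
(2t^2 - t + 4) − 59 = 2t^2 - t - 55 = (t + 5)(2t - 11).
So |(2t^2 - t + 4) − 59| = |t + 5|·|2t - 11|.
Require δ ≤ 1. Then |t + 5| < 1 gives |t| < 6, and by the triangle inequality |2t - 11| ≤ 2·6 + 11 = 23.
Hence |(2t^2 - t + 4) − 59| ≤ 23|t + 5| < ϵ provided |t + 5| < ϵ/23.
Take δ = min(1, ϵ/23). Then 0 < |t + 5| < δ gives both |t + 5| < 1 and |t + 5| < ϵ/23, so |(2t^2 - t + 4) − 59| < ϵ.

δ = min(1, ϵ/23)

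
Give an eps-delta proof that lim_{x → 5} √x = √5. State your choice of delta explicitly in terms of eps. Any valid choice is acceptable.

delta = min(5, √5·eps)

Let eps > 0 be given. We want delta > 0 such that 0 < |x − 5| < delta implies |√x − √5| < eps.
Rationalise: √x − √5 = (x − 5)/(√x + √5), so |√x − √5| = |x − 5|/(√x + √5).
Restrict delta ≤ 5 so that |x − 5| < 5 forces x > 0, and then √x + √5 > √5.
Hence |√x − √5| < |x − 5|/√5, which is < eps once |x − 5| < √5·eps.
Take delta = min(5, √5·eps). If 0 < |x − 5| < delta then x > 0 and |√x − √5| < |x − 5|/√5 < eps.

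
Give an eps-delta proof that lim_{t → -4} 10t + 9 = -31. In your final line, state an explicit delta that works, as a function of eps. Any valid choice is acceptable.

Let eps > 0. We need delta > 0 so that 0 < |t + 4| < delta implies |(10t + 9) + 31| < eps.
|(10t + 9) + 31| = |10t + 40| = 10|t + 4|.
Thus it suffices that |t + 4| < eps/10.
Choosing delta = eps/10 gives |(10t + 9) + 31| = 10|t + 4| < eps whenever |t + 4| < delta.

delta = eps/10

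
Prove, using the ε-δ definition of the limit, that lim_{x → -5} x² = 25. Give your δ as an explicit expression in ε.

δ = min(1, ε/11)

Fix ε > 0. We seek δ > 0 with 0 < |x + 5| < δ ⇒ |x² − 25| < ε.
Factor: x² − 25 = (x + 5)(x - 5), so |x² − 25| = |x + 5|·|x - 5|.
Restrict δ ≤ 1. Then |x + 5| < 1 gives |x| < 6, so by the triangle inequality |x - 5| ≤ 6 + 5 = 11.
Hence |x² − 25| ≤ 11|x + 5|, which is < ε once |x + 5| < ε/11.
Take δ = min(1, ε/11). If 0 < |x + 5| < δ then both bounds hold and |x² − 25| ≤ 11|x + 5| < 11·(ε/11) = ε.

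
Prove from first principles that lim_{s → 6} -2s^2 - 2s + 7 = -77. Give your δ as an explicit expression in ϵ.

δ = min(2, ϵ/30)

Let ϵ > 0. We want δ > 0 such that 0 < |s − 6| < δ implies |(-2s^2 - 2s + 7) + 77| < ϵ.
(-2s^2 - 2s + 7) + 77 = -2s^2 - 2s + 84 = (s − 6)(-2s - 14).
So |(-2s^2 - 2s + 7) + 77| = |s − 6|·|-2s - 14|.
Assume first that |s − 6| < 2, so |s| < 8. Then |-2s - 14| ≤ 2·8 + 14 = 30.
Hence |(-2s^2 - 2s + 7) + 77| ≤ 30|s − 6| < ϵ provided |s − 6| < ϵ/30.
Choosing δ = min(2, ϵ/30) ensures both conditions, hence |(-2s^2 - 2s + 7) + 77| < ϵ.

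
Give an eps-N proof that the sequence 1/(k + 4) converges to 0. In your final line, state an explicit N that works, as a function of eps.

N = 1/eps

Let eps > 0. For k ≥ 1, |1/(k + 4) − 0| = 1/(k + 4) ≤ 1/k.
We need 1/k < eps, i.e. k > 1/eps.
Take N = 1/eps. If k > N then |1/(k + 4)| ≤ 1/k < eps.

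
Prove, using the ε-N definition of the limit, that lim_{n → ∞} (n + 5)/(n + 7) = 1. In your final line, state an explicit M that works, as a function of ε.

Suppose ε > 0. For n ≥ 1, |(n + 5)/(n + 7) − 1| = |-2|/((n + 7)) = 2/((n + 7)).
Since n + 7 ≥ n for n ≥ 1, this is ≤ 2/(n) = 2/n.
So |(n + 5)/(n + 7) − 1| < ε whenever n > 2/ε.
Take M = 2/ε. If n > M then |(n + 5)/(n + 7) − 1| ≤ 2/n < ε.

M = 2/ε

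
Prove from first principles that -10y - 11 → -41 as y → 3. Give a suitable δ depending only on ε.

Let ε > 0. We need δ > 0 so that 0 < |y − 3| < δ implies |(-10y - 11) + 41| < ε.
Since (-10y - 11) + 41 = -10(y − 3), we have |(-10y - 11) + 41| = 10|y − 3|.
So 10|y − 3| < ε exactly when |y − 3| < ε/10.
Choosing δ = ε/10 gives |(-10y - 11) + 41| = 10|y − 3| < ε whenever |y − 3| < δ.

δ = ε/10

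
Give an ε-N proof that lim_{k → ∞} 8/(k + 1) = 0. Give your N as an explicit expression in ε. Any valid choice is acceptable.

Let ε > 0 be given. For k ≥ 1, |8/(k + 1) − 0| = 8/(k + 1) ≤ 8/k.
We need 8/k < ε, i.e. k > 8/ε.
Take N = 8/ε. If k > N then |8/(k + 1)| ≤ 8/k < ε.

N = 8/ε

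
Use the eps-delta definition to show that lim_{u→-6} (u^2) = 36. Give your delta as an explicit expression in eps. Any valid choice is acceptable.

delta = min(1, eps/13)

Let eps > 0. We seek delta > 0 with 0 < |u + 6| < delta ⇒ |u^2 − 36| < eps.
Factor: u^2 − 36 = (u + 6)(u - 6), so |u^2 − 36| = |u + 6|·|u - 6|.
Impose delta ≤ 1 so that |u| < 7; then |u - 6| ≤ 13.
Hence |u^2 − 36| ≤ 13|u + 6|, which is < eps once |u + 6| < eps/13.
Take delta = min(1, eps/13). If 0 < |u + 6| < delta then both bounds hold and |u^2 − 36| ≤ 13|u + 6| < 13·(eps/13) = eps.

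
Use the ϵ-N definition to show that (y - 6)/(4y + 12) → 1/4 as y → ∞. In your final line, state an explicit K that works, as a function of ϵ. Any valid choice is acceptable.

Let ϵ > 0 be given. We seek K > 0 such that y > K implies |(y - 6)/(4y + 12) − (1/4)| < ϵ.
(y - 6)/(4y + 12) − (1/4) = (4(y - 6) − (4y + 12)) / (4(4y + 12)) = -36/(4(4y + 12)).
For y > 0 we have 4y + 12 > 4y, so |(y - 6)/(4y + 12) − (1/4)| = 36/(4(4y + 12)) < 36/(4·4y) = (9/4)/y.
Thus |(y - 6)/(4y + 12) − (1/4)| < ϵ whenever y > (9/4)/ϵ.
Take K = (9/4)/ϵ. If y > K then |(y - 6)/(4y + 12) − (1/4)| < (9/4)/y < ϵ.

K = (9/4)/ϵ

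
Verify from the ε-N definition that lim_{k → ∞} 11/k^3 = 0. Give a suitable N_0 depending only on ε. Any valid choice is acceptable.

N_0 = (11/ε)^{1/3}

Fix ε > 0. For k ≥ 1, |11/k^3 − 0| = 11/k^3.
11/k^3 < ε ⇔ k^3 > 11/ε ⇔ k > (11/ε)^{1/3}.
Take N_0 = (11/ε)^{1/3}. Then k > N_0 implies 11/k^3 < ε.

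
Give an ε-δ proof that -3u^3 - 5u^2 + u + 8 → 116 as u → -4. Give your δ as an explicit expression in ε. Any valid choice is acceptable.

δ = min(2, ε/177)

Let ε > 0. We want δ > 0 such that 0 < |u + 4| < δ implies |(-3u^3 - 5u^2 + u + 8) − 116| < ε.
(-3u^3 - 5u^2 + u + 8) − 116 = -3u^3 - 5u^2 + u - 108 = (u + 4)(-3u^2 + 7u - 27).
So |(-3u^3 - 5u^2 + u + 8) − 116| = |u + 4|·|-3u^2 + 7u - 27|.
Assume first that |u + 4| < 2, so |u| < 6. Then |-3u^2 + 7u - 27| ≤ 3·6^2 + 7·6 + 27 = 177.
Hence |(-3u^3 - 5u^2 + u + 8) − 116| ≤ 177|u + 4| < ε provided |u + 4| < ε/177.
Take δ = min(2, ε/177). Then 0 < |u + 4| < δ gives both |u + 4| < 2 and |u + 4| < ε/177, so |(-3u^3 - 5u^2 + u + 8) − 116| < ε.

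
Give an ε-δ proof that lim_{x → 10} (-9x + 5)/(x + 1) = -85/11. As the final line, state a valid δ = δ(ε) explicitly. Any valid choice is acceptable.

Let ε > 0 be given. We want δ > 0 with 0 < |x − 10| < δ ⇒ |(-9x + 5)/(x + 1) + 85/11| < ε.
Combining over a common denominator, (-9x + 5)/(x + 1) + 85/11 = [(-9x + 5)·11 − (-85)·(x + 1)] / [11·(x + 1)] = -14(x − 10) / (11(x + 1)).
So |(-9x + 5)/(x + 1) + 85/11| = 14|x − 10| / (11·|x + 1|).
Require δ ≤ 11/2, so |x + 1| ≥ |11| − |x − 10| > 11 − 11/2 = 11/2.
Hence |(-9x + 5)/(x + 1) + 85/11| < 14|x − 10|/(11·(11/2)) = (28/121)|x − 10|, which is < ε once |x − 10| < (121/28)ε.
Take δ = min(11/2, (121/28)ε). Then 0 < |x − 10| < δ forces both bounds, so |(-9x + 5)/(x + 1) + 85/11| < ε.

δ = min(11/2, (121/28)ε)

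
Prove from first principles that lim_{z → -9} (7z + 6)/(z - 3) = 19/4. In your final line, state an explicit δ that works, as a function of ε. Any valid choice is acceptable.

δ = min(6, (8/3)ε)

Fix ε > 0. We want δ > 0 with 0 < |z + 9| < δ ⇒ |(7z + 6)/(z - 3) − (19/4)| < ε.
Combining over a common denominator, (7z + 6)/(z - 3) − (19/4) = [(7z + 6)·(-12) − (-57)·(z - 3)] / [(-12)·(z - 3)] = -27(z + 9) / ((-12)(z - 3)).
So |(7z + 6)/(z - 3) − (19/4)| = 27|z + 9| / (12·|z − 3|).
Require δ ≤ 6, so |z − 3| ≥ |-12| − |z + 9| > 12 − 6 = 6.
Hence |(7z + 6)/(z - 3) − (19/4)| < 27|z + 9|/(12·6) = (3/8)|z + 9|, which is < ε once |z + 9| < (8/3)ε.
Take δ = min(6, (8/3)ε). Then 0 < |z + 9| < δ forces both bounds, so |(7z + 6)/(z - 3) − (19/4)| < ε.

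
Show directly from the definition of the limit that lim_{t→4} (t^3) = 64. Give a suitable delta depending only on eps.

Let eps > 0 be given. We seek delta > 0 with 0 < |t − 4| < delta ⇒ |t^3 − 64| < eps.
Factor: t^3 − 64 = (t − 4)(t^2 + 4t + 16), so |t^3 − 64| = |t − 4|·|t^2 + 4t + 16|.
Restrict delta ≤ 1. Then |t − 4| < 1 gives |t| < 5, so by the triangle inequality |t^2 + 4t + 16| ≤ 5^2 + 4·5 + 16 = 61.
Hence |t^3 − 64| ≤ 61|t − 4|, which is < eps once |t − 4| < eps/61.
Take delta = min(1, eps/61). If 0 < |t − 4| < delta then both bounds hold and |t^3 − 64| ≤ 61|t − 4| < 61·(eps/61) = eps.

delta = min(1, eps/61)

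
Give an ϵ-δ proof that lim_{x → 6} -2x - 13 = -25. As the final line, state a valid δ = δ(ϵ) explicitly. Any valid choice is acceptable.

δ = ϵ/2

Let ϵ > 0. We need δ > 0 so that 0 < |x − 6| < δ implies |(-2x - 13) + 25| < ϵ.
Since (-2x - 13) + 25 = -2(x − 6), we have |(-2x - 13) + 25| = 2|x − 6|.
Thus it suffices that |x − 6| < ϵ/2.
Take δ = ϵ/2. If 0 < |x − 6| < δ then |(-2x - 13) + 25| = 2|x − 6| < 2·(ϵ/2) = ϵ.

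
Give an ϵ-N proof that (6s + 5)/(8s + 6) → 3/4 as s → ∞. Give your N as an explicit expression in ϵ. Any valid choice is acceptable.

Suppose ϵ > 0. We seek N > 0 such that s > N implies |(6s + 5)/(8s + 6) − (3/4)| < ϵ.
(6s + 5)/(8s + 6) − (3/4) = (8(6s + 5) − 6(8s + 6)) / (8(8s + 6)) = 4/(8(8s + 6)).
For s > 0 we have 8s + 6 > 8s, so |(6s + 5)/(8s + 6) − (3/4)| = 4/(8(8s + 6)) < 4/(8·8s) = (1/16)/s.
Thus |(6s + 5)/(8s + 6) − (3/4)| < ϵ whenever s > (1/16)/ϵ.
Take N = (1/16)/ϵ. If s > N then |(6s + 5)/(8s + 6) − (3/4)| < (1/16)/s < ϵ.

N = (1/16)/ϵ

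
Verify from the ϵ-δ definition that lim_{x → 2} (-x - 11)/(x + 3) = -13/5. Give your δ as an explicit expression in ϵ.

δ = min(5/2, (25/16)ϵ)

Suppose ϵ > 0. We want δ > 0 with 0 < |x − 2| < δ ⇒ |(-x - 11)/(x + 3) + 13/5| < ϵ.
Combining over a common denominator, (-x - 11)/(x + 3) + 13/5 = [(-x - 11)·5 − (-13)·(x + 3)] / [5·(x + 3)] = 8(x − 2) / (5(x + 3)).
So |(-x - 11)/(x + 3) + 13/5| = 8|x − 2| / (5·|x + 3|).
Restrict δ ≤ 5/2. Then |x − 2| < 5/2 gives |x + 3| = |(x − 2) + 5| ≥ 5 − 5/2 = 5/2.
Hence |(-x - 11)/(x + 3) + 13/5| < 8|x − 2|/(5·(5/2)) = (16/25)|x − 2|, which is < ϵ once |x − 2| < (25/16)ϵ.
Take δ = min(5/2, (25/16)ϵ). Then 0 < |x − 2| < δ forces both bounds, so |(-x - 11)/(x + 3) + 13/5| < ϵ.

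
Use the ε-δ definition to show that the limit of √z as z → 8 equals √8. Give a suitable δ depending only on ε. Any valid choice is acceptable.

δ = min(8, √8·ε)

Suppose ε > 0. We want δ > 0 such that 0 < |z − 8| < δ implies |√z − √8| < ε.
Rationalise: √z − √8 = (z − 8)/(√z + √8), so |√z − √8| = |z − 8|/(√z + √8).
Restrict δ ≤ 8 so that |z − 8| < 8 forces z > 0, and then √z + √8 > √8.
Hence |√z − √8| < |z − 8|/√8, which is < ε once |z − 8| < √8·ε.
Take δ = min(8, √8·ε). If 0 < |z − 8| < δ then z > 0 and |√z − √8| < |z − 8|/√8 < ε.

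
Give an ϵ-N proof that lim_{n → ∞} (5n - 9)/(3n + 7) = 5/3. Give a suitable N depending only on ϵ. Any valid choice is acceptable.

Let ϵ > 0. For n ≥ 1, |(5n - 9)/(3n + 7) − (5/3)| = |-62|/(3(3n + 7)) = 62/(3(3n + 7)).
Since 3n + 7 ≥ 3n for n ≥ 1, this is ≤ 62/(3·3n) = (62/9)/n.
So |(5n - 9)/(3n + 7) − (5/3)| < ϵ whenever n > (62/9)/ϵ.
Take N = (62/9)/ϵ. If n > N then |(5n - 9)/(3n + 7) − (5/3)| ≤ (62/9)/n < ϵ.

N = (62/9)/ϵ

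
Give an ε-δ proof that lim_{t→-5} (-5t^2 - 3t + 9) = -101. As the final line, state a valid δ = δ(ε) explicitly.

Suppose ε > 0. We want δ > 0 such that 0 < |t + 5| < δ implies |(-5t^2 - 3t + 9) + 101| < ε.
(-5t^2 - 3t + 9) + 101 = -5t^2 - 3t + 110 = (t + 5)(-5t + 22).
So |(-5t^2 - 3t + 9) + 101| = |t + 5|·|-5t + 22|.
Assume first that |t + 5| < 2, so |t| < 7. Then |-5t + 22| ≤ 5·7 + 22 = 57.
Hence |(-5t^2 - 3t + 9) + 101| ≤ 57|t + 5| < ε provided |t + 5| < ε/57.
Take δ = min(2, ε/57). Then 0 < |t + 5| < δ gives both |t + 5| < 2 and |t + 5| < ε/57, so |(-5t^2 - 3t + 9) + 101| < ε.

δ = min(2, ε/57)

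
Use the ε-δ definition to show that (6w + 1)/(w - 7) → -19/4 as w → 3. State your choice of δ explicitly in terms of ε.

δ = min(2, (8/43)ε)

Let ε > 0 be given. We want δ > 0 with 0 < |w − 3| < δ ⇒ |(6w + 1)/(w - 7) + 19/4| < ε.
Combining over a common denominator, (6w + 1)/(w - 7) + 19/4 = [(6w + 1)·(-4) − 19·(w - 7)] / [(-4)·(w - 7)] = -43(w − 3) / ((-4)(w - 7)).
So |(6w + 1)/(w - 7) + 19/4| = 43|w − 3| / (4·|w − 7|).
Require δ ≤ 2, so |w − 7| ≥ |-4| − |w − 3| > 4 − 2 = 2.
Hence |(6w + 1)/(w - 7) + 19/4| < 43|w − 3|/(4·2) = (43/8)|w − 3|, which is < ε once |w − 3| < (8/43)ε.
Take δ = min(2, (8/43)ε). Then 0 < |w − 3| < δ forces both bounds, so |(6w + 1)/(w - 7) + 19/4| < ε.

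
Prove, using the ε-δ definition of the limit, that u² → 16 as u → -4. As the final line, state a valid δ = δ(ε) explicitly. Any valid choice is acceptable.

Let ε > 0. We seek δ > 0 with 0 < |u + 4| < δ ⇒ |u² − 16| < ε.
Factor: u² − 16 = (u + 4)(u - 4), so |u² − 16| = |u + 4|·|u - 4|.
Impose δ ≤ 1 so that |u| < 5; then |u - 4| ≤ 9.
Hence |u² − 16| ≤ 9|u + 4|, which is < ε once |u + 4| < ε/9.
Take δ = min(1, ε/9). If 0 < |u + 4| < δ then both bounds hold and |u² − 16| ≤ 9|u + 4| < 9·(ε/9) = ε.

δ = min(1, ε/9)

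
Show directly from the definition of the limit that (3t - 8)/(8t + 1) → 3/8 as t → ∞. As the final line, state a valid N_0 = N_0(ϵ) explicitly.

Fix ϵ > 0. We seek N_0 > 0 such that t > N_0 implies |(3t - 8)/(8t + 1) − (3/8)| < ϵ.
(3t - 8)/(8t + 1) − (3/8) = (8(3t - 8) − 3(8t + 1)) / (8(8t + 1)) = -67/(8(8t + 1)).
For t > 0 we have 8t + 1 > 8t, so |(3t - 8)/(8t + 1) − (3/8)| = 67/(8(8t + 1)) < 67/(8·8t) = (67/64)/t.
Thus |(3t - 8)/(8t + 1) − (3/8)| < ϵ whenever t > (67/64)/ϵ.
Take N_0 = (67/64)/ϵ. If t > N_0 then |(3t - 8)/(8t + 1) − (3/8)| < (67/64)/t < ϵ.

N_0 = (67/64)/ϵ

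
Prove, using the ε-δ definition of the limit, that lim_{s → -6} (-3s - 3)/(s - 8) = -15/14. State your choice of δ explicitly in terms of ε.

δ = min(7, (98/27)ε)

Let ε > 0. We want δ > 0 with 0 < |s + 6| < δ ⇒ |(-3s - 3)/(s - 8) + 15/14| < ε.
Combining over a common denominator, (-3s - 3)/(s - 8) + 15/14 = [(-3s - 3)·(-14) − 15·(s - 8)] / [(-14)·(s - 8)] = 27(s + 6) / ((-14)(s - 8)).
So |(-3s - 3)/(s - 8) + 15/14| = 27|s + 6| / (14·|s − 8|).
Restrict δ ≤ 7. Then |s + 6| < 7 gives |s − 8| = |(s + 6) + (-14)| ≥ 14 − 7 = 7.
Hence |(-3s - 3)/(s - 8) + 15/14| < 27|s + 6|/(14·7) = (27/98)|s + 6|, which is < ε once |s + 6| < (98/27)ε.
Take δ = min(7, (98/27)ε). Then 0 < |s + 6| < δ forces both bounds, so |(-3s - 3)/(s - 8) + 15/14| < ε.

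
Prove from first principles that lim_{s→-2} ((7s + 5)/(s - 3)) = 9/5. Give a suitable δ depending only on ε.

δ = min(5/2, (25/52)ε)

Suppose ε > 0. We want δ > 0 with 0 < |s + 2| < δ ⇒ |(7s + 5)/(s - 3) − (9/5)| < ε.
Combining over a common denominator, (7s + 5)/(s - 3) − (9/5) = [(7s + 5)·(-5) − (-9)·(s - 3)] / [(-5)·(s - 3)] = -26(s + 2) / ((-5)(s - 3)).
So |(7s + 5)/(s - 3) − (9/5)| = 26|s + 2| / (5·|s − 3|).
Restrict δ ≤ 5/2. Then |s + 2| < 5/2 gives |s − 3| = |(s + 2) + (-5)| ≥ 5 − 5/2 = 5/2.
Hence |(7s + 5)/(s - 3) − (9/5)| < 26|s + 2|/(5·(5/2)) = (52/25)|s + 2|, which is < ε once |s + 2| < (25/52)ε.
Take δ = min(5/2, (25/52)ε). Then 0 < |s + 2| < δ forces both bounds, so |(7s + 5)/(s - 3) − (9/5)| < ε.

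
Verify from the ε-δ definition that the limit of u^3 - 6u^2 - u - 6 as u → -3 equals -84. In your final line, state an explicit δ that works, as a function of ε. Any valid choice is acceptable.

δ = min(1, ε/78)

Suppose ε > 0. We want δ > 0 such that 0 < |u + 3| < δ implies |(u^3 - 6u^2 - u - 6) + 84| < ε.
(u^3 - 6u^2 - u - 6) + 84 = u^3 - 6u^2 - u + 78 = (u + 3)(u^2 - 9u + 26).
So |(u^3 - 6u^2 - u - 6) + 84| = |u + 3|·|u^2 - 9u + 26|.
Assume first that |u + 3| < 1, so |u| < 4. Then |u^2 - 9u + 26| ≤ 4^2 + 9·4 + 26 = 78.
Hence |(u^3 - 6u^2 - u - 6) + 84| ≤ 78|u + 3| < ε provided |u + 3| < ε/78.
Choosing δ = min(1, ε/78) ensures both conditions, hence |(u^3 - 6u^2 - u - 6) + 84| < ε.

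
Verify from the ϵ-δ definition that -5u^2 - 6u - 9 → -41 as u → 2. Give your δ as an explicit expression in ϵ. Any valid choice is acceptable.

δ = min(2, ϵ/36)

Fix ϵ > 0. We want δ > 0 such that 0 < |u − 2| < δ implies |(-5u^2 - 6u - 9) + 41| < ϵ.
(-5u^2 - 6u - 9) + 41 = -5u^2 - 6u + 32 = (u − 2)(-5u - 16).
So |(-5u^2 - 6u - 9) + 41| = |u − 2|·|-5u - 16|.
Assume first that |u − 2| < 2, so |u| < 4. Then |-5u - 16| ≤ 5·4 + 16 = 36.
Hence |(-5u^2 - 6u - 9) + 41| ≤ 36|u − 2| < ϵ provided |u − 2| < ϵ/36.
Take δ = min(2, ϵ/36). Then 0 < |u − 2| < δ gives both |u − 2| < 2 and |u − 2| < ϵ/36, so |(-5u^2 - 6u - 9) + 41| < ϵ.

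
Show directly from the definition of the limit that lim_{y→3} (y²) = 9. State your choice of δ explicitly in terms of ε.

Let ε > 0. We seek δ > 0 with 0 < |y − 3| < δ ⇒ |y² − 9| < ε.
Factor: y² − 9 = (y − 3)(y + 3), so |y² − 9| = |y − 3|·|y + 3|.
Impose δ ≤ 1 so that |y| < 4; then |y + 3| ≤ 7.
Hence |y² − 9| ≤ 7|y − 3|, which is < ε once |y − 3| < ε/7.
Take δ = min(1, ε/7). If 0 < |y − 3| < δ then both bounds hold and |y² − 9| ≤ 7|y − 3| < 7·(ε/7) = ε.

δ = min(1, ε/7)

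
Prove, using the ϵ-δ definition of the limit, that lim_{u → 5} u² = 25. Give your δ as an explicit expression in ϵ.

δ = min(2, ϵ/12)

Let ϵ > 0. We seek δ > 0 with 0 < |u − 5| < δ ⇒ |u² − 25| < ϵ.
Factor: u² − 25 = (u − 5)(u + 5), so |u² − 25| = |u − 5|·|u + 5|.
Restrict δ ≤ 2. Then |u − 5| < 2 gives |u| < 7, so by the triangle inequality |u + 5| ≤ 7 + 5 = 12.
Hence |u² − 25| ≤ 12|u − 5|, which is < ϵ once |u − 5| < ϵ/12.
Take δ = min(2, ϵ/12). If 0 < |u − 5| < δ then both bounds hold and |u² − 25| ≤ 12|u − 5| < 12·(ϵ/12) = ϵ.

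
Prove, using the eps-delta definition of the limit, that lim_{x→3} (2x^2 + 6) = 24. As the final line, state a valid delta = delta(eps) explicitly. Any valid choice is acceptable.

Let eps > 0. We want delta > 0 such that 0 < |x − 3| < delta implies |(2x^2 + 6) − 24| < eps.
(2x^2 + 6) − 24 = 2x^2 - 18 = (x − 3)(2x + 6).
So |(2x^2 + 6) − 24| = |x − 3|·|2x + 6|.
Require delta ≤ 2. Then |x − 3| < 2 gives |x| < 5, and by the triangle inequality |2x + 6| ≤ 2·5 + 6 = 16.
Hence |(2x^2 + 6) − 24| ≤ 16|x − 3| < eps provided |x − 3| < eps/16.
Choosing delta = min(2, eps/16) ensures both conditions, hence |(2x^2 + 6) − 24| < eps.

delta = min(2, eps/16)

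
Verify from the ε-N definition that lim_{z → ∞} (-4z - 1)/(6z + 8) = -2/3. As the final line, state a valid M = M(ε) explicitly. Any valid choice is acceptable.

Suppose ε > 0. We seek M > 0 such that z > M implies |(-4z - 1)/(6z + 8) + 2/3| < ε.
(-4z - 1)/(6z + 8) + 2/3 = (6(-4z - 1) − (-4)(6z + 8)) / (6(6z + 8)) = 26/(6(6z + 8)).
For z > 0 we have 6z + 8 > 6z, so |(-4z - 1)/(6z + 8) + 2/3| = 26/(6(6z + 8)) < 26/(6·6z) = (13/18)/z.
Thus |(-4z - 1)/(6z + 8) + 2/3| < ε whenever z > (13/18)/ε.
Take M = (13/18)/ε. If z > M then |(-4z - 1)/(6z + 8) + 2/3| < (13/18)/z < ε.

M = (13/18)/ε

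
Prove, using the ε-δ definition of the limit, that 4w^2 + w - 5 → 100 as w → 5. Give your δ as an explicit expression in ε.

δ = min(1, ε/45)

Let ε > 0 be given. We want δ > 0 such that 0 < |w − 5| < δ implies |(4w^2 + w - 5) − 100| < ε.
(4w^2 + w - 5) − 100 = 4w^2 + w - 105 = (w − 5)(4w + 21).
So |(4w^2 + w - 5) − 100| = |w − 5|·|4w + 21|.
Assume first that |w − 5| < 1, so |w| < 6. Then |4w + 21| ≤ 4·6 + 21 = 45.
Hence |(4w^2 + w - 5) − 100| ≤ 45|w − 5| < ε provided |w − 5| < ε/45.
Take δ = min(1, ε/45). Then 0 < |w − 5| < δ gives both |w − 5| < 1 and |w − 5| < ε/45, so |(4w^2 + w - 5) − 100| < ε.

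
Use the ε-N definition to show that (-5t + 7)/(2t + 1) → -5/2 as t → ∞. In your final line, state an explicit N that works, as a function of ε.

N = (19/4)/ε

Fix ε > 0. We seek N > 0 such that t > N implies |(-5t + 7)/(2t + 1) + 5/2| < ε.
(-5t + 7)/(2t + 1) + 5/2 = (2(-5t + 7) − (-5)(2t + 1)) / (2(2t + 1)) = 19/(2(2t + 1)).
For t > 0 we have 2t + 1 > 2t, so |(-5t + 7)/(2t + 1) + 5/2| = 19/(2(2t + 1)) < 19/(2·2t) = (19/4)/t.
Thus |(-5t + 7)/(2t + 1) + 5/2| < ε whenever t > (19/4)/ε.
Take N = (19/4)/ε. If t > N then |(-5t + 7)/(2t + 1) + 5/2| < (19/4)/t < ε.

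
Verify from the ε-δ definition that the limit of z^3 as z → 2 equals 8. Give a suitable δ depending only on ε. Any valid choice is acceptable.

Let ε > 0 be given. We seek δ > 0 with 0 < |z − 2| < δ ⇒ |z^3 − 8| < ε.
Factor: z^3 − 8 = (z − 2)(z^2 + 2z + 4), so |z^3 − 8| = |z − 2|·|z^2 + 2z + 4|.
Impose δ ≤ 1 so that |z| < 3; then |z^2 + 2z + 4| ≤ 19.
Hence |z^3 − 8| ≤ 19|z − 2|, which is < ε once |z − 2| < ε/19.
Take δ = min(1, ε/19). If 0 < |z − 2| < δ then both bounds hold and |z^3 − 8| ≤ 19|z − 2| < 19·(ε/19) = ε.

δ = min(1, ε/19)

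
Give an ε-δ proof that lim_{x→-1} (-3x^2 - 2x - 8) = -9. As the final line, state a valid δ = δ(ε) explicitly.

δ = min(1, ε/7)

Suppose ε > 0. We want δ > 0 such that 0 < |x + 1| < δ implies |(-3x^2 - 2x - 8) + 9| < ε.
(-3x^2 - 2x - 8) + 9 = -3x^2 - 2x + 1 = (x + 1)(-3x + 1).
So |(-3x^2 - 2x - 8) + 9| = |x + 1|·|-3x + 1|.
Require δ ≤ 1. Then |x + 1| < 1 gives |x| < 2, and by the triangle inequality |-3x + 1| ≤ 3·2 + 1 = 7.
Hence |(-3x^2 - 2x - 8) + 9| ≤ 7|x + 1| < ε provided |x + 1| < ε/7.
Take δ = min(1, ε/7). Then 0 < |x + 1| < δ gives both |x + 1| < 1 and |x + 1| < ε/7, so |(-3x^2 - 2x - 8) + 9| < ε.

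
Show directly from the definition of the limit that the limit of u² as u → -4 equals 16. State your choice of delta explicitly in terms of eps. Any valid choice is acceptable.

Suppose eps > 0. We seek delta > 0 with 0 < |u + 4| < delta ⇒ |u² − 16| < eps.
Factor: u² − 16 = (u + 4)(u - 4), so |u² − 16| = |u + 4|·|u - 4|.
Impose delta ≤ 1 so that |u| < 5; then |u - 4| ≤ 9.
Hence |u² − 16| ≤ 9|u + 4|, which is < eps once |u + 4| < eps/9.
Take delta = min(1, eps/9). If 0 < |u + 4| < delta then both bounds hold and |u² − 16| ≤ 9|u + 4| < 9·(eps/9) = eps.

delta = min(1, eps/9)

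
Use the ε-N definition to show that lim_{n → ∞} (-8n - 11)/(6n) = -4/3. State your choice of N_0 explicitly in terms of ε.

Let ε > 0 be given. For n ≥ 1, |(-8n - 11)/(6n) + 4/3| = |-66|/(6(6n)) = 66/(6(6n)).
Since 6n ≥ 6n for n ≥ 1, this is ≤ 66/(6·6n) = (11/6)/n.
So |(-8n - 11)/(6n) + 4/3| < ε whenever n > (11/6)/ε.
Take N_0 = (11/6)/ε. If n > N_0 then |(-8n - 11)/(6n) + 4/3| ≤ (11/6)/n < ε.

N_0 = (11/6)/ε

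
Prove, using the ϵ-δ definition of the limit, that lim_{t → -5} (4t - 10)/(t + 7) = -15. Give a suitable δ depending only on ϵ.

δ = min(1, (1/19)ϵ)

Let ϵ > 0 be given. We want δ > 0 with 0 < |t + 5| < δ ⇒ |(4t - 10)/(t + 7) + 15| < ϵ.
Combining over a common denominator, (4t - 10)/(t + 7) + 15 = [(4t - 10)·2 − (-30)·(t + 7)] / [2·(t + 7)] = 38(t + 5) / (2(t + 7)).
So |(4t - 10)/(t + 7) + 15| = 38|t + 5| / (2·|t + 7|).
Require δ ≤ 1, so |t + 7| ≥ |2| − |t + 5| > 2 − 1 = 1.
Hence |(4t - 10)/(t + 7) + 15| < 38|t + 5|/(2·1) = 19|t + 5|, which is < ϵ once |t + 5| < (1/19)ϵ.
Take δ = min(1, (1/19)ϵ). Then 0 < |t + 5| < δ forces both bounds, so |(4t - 10)/(t + 7) + 15| < ϵ.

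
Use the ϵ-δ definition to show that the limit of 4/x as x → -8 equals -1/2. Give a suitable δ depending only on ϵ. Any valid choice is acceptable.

Fix ϵ > 0. We seek δ > 0 such that 0 < |x + 8| < δ implies |4/x + 1/2| < ϵ.
|4/x + 1/2| = 4·|-8 − x|/(8·|x|) = 4|x + 8|/(8|x|).
Restrict δ ≤ 4. Then |x + 8| < 4 gives |x| > 4, so 8|x| > 32.
Then |4/x + 1/2| < 4|x + 8|/32, which is < ϵ when |x + 8| < 8ϵ.
Take δ = min(4, 8ϵ). Then 0 < |x + 8| < δ gives both |x + 8| < 4 and |x + 8| < 8ϵ, so |4/x + 1/2| < ϵ.

δ = min(4, 8ϵ)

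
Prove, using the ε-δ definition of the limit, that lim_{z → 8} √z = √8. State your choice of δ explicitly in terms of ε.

Fix ε > 0. We want δ > 0 such that 0 < |z − 8| < δ implies |√z − √8| < ε.
Rationalise: √z − √8 = (z − 8)/(√z + √8), so |√z − √8| = |z − 8|/(√z + √8).
Restrict δ ≤ 8 so that |z − 8| < 8 forces z > 0, and then √z + √8 > √8.
Hence |√z − √8| < |z − 8|/√8, which is < ε once |z − 8| < √8·ε.
Take δ = min(8, √8·ε). If 0 < |z − 8| < δ then z > 0 and |√z − √8| < |z − 8|/√8 < ε.

δ = min(8, √8·ε)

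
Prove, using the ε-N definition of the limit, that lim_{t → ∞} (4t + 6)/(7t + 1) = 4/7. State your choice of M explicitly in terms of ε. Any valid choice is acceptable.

M = (38/49)/ε

Let ε > 0. We seek M > 0 such that t > M implies |(4t + 6)/(7t + 1) − (4/7)| < ε.
(4t + 6)/(7t + 1) − (4/7) = (7(4t + 6) − 4(7t + 1)) / (7(7t + 1)) = 38/(7(7t + 1)).
For t > 0 we have 7t + 1 > 7t, so |(4t + 6)/(7t + 1) − (4/7)| = 38/(7(7t + 1)) < 38/(7·7t) = (38/49)/t.
Thus |(4t + 6)/(7t + 1) − (4/7)| < ε whenever t > (38/49)/ε.
Take M = (38/49)/ε. If t > M then |(4t + 6)/(7t + 1) − (4/7)| < (38/49)/t < ε.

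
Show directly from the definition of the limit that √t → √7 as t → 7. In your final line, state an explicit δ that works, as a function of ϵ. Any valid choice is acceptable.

δ = min(7, √7·ϵ)

Let ϵ > 0 be given. We want δ > 0 such that 0 < |t − 7| < δ implies |√t − √7| < ϵ.
Multiplying by the conjugate, |√t − √7| = |t − 7|/(√t + √7).
Restrict δ ≤ 7 so that |t − 7| < 7 forces t > 0, and then √t + √7 > √7.
Hence |√t − √7| < |t − 7|/√7, which is < ϵ once |t − 7| < √7·ϵ.
Take δ = min(7, √7·ϵ). If 0 < |t − 7| < δ then t > 0 and |√t − √7| < |t − 7|/√7 < ϵ.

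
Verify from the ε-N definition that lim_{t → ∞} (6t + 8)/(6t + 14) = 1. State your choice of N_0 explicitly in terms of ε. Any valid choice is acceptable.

Let ε > 0 be given. We seek N_0 > 0 such that t > N_0 implies |(6t + 8)/(6t + 14) − 1| < ε.
(6t + 8)/(6t + 14) − 1 = (6(6t + 8) − 6(6t + 14)) / (6(6t + 14)) = -36/(6(6t + 14)).
For t > 0 we have 6t + 14 > 6t, so |(6t + 8)/(6t + 14) − 1| = 36/(6(6t + 14)) < 36/(6·6t) = 1/t.
Thus |(6t + 8)/(6t + 14) − 1| < ε whenever t > 1/ε.
Take N_0 = 1/ε. If t > N_0 then |(6t + 8)/(6t + 14) − 1| < 1/t < ε.

N_0 = 1/ε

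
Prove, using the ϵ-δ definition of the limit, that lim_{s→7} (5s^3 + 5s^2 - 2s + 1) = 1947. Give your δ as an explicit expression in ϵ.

Let ϵ > 0. We want δ > 0 such that 0 < |s − 7| < δ implies |(5s^3 + 5s^2 - 2s + 1) − 1947| < ϵ.
(5s^3 + 5s^2 - 2s + 1) − 1947 = 5s^3 + 5s^2 - 2s - 1946 = (s − 7)(5s^2 + 40s + 278).
So |(5s^3 + 5s^2 - 2s + 1) − 1947| = |s − 7|·|5s^2 + 40s + 278|.
Assume first that |s − 7| < 2, so |s| < 9. Then |5s^2 + 40s + 278| ≤ 5·9^2 + 40·9 + 278 = 1043.
Hence |(5s^3 + 5s^2 - 2s + 1) − 1947| ≤ 1043|s − 7| < ϵ provided |s − 7| < ϵ/1043.
Take δ = min(2, ϵ/1043). Then 0 < |s − 7| < δ gives both |s − 7| < 2 and |s − 7| < ϵ/1043, so |(5s^3 + 5s^2 - 2s + 1) − 1947| < ϵ.

δ = min(2, ϵ/1043)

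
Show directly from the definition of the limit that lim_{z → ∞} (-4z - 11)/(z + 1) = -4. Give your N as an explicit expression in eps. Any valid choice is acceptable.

Suppose eps > 0. We seek N > 0 such that z > N implies |(-4z - 11)/(z + 1) + 4| < eps.
(-4z - 11)/(z + 1) + 4 = ((-4z - 11) − (-4)(z + 1)) / ((z + 1)) = -7/((z + 1)).
For z > 0 we have z + 1 > z, so |(-4z - 11)/(z + 1) + 4| = 7/((z + 1)) < 7/(z) = 7/z.
Thus |(-4z - 11)/(z + 1) + 4| < eps whenever z > 7/eps.
Take N = 7/eps. If z > N then |(-4z - 11)/(z + 1) + 4| < 7/z < eps.

N = 7/eps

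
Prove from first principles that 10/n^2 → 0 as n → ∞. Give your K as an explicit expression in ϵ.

Let ϵ > 0. For n ≥ 1, |10/n^2 − 0| = 10/n^2.
10/n^2 < ϵ ⇔ n^2 > 10/ϵ ⇔ n > (10/ϵ)^{1/2}.
Take K = (10/ϵ)^{1/2}. Then n > K implies 10/n^2 < ϵ.

K = (10/ϵ)^{1/2}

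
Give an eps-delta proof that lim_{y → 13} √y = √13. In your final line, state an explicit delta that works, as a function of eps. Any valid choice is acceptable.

Let eps > 0 be given. We want delta > 0 such that 0 < |y − 13| < delta implies |√y − √13| < eps.
Multiplying by the conjugate, |√y − √13| = |y − 13|/(√y + √13).
Restrict delta ≤ 13 so that |y − 13| < 13 forces y > 0, and then √y + √13 > √13.
Hence |√y − √13| < |y − 13|/√13, which is < eps once |y − 13| < √13·eps.
Take delta = min(13, √13·eps). If 0 < |y − 13| < delta then y > 0 and |√y − √13| < |y − 13|/√13 < eps.

delta = min(13, √13·eps)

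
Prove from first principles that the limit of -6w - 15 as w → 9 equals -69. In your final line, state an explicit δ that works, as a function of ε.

δ = ε/6

Fix ε > 0. We need δ > 0 so that 0 < |w − 9| < δ implies |(-6w - 15) + 69| < ε.
|(-6w - 15) + 69| = |-6w + 54| = 6|w − 9|.
Thus it suffices that |w − 9| < ε/6.
Choosing δ = ε/6 gives |(-6w - 15) + 69| = 6|w − 9| < ε whenever |w − 9| < δ.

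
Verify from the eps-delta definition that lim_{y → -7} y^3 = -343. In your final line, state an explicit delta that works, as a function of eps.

Fix eps > 0. We seek delta > 0 with 0 < |y + 7| < delta ⇒ |y^3 + 343| < eps.
Factor: y^3 + 343 = (y + 7)(y^2 - 7y + 49), so |y^3 + 343| = |y + 7|·|y^2 - 7y + 49|.
Restrict delta ≤ 1. Then |y + 7| < 1 gives |y| < 8, so by the triangle inequality |y^2 - 7y + 49| ≤ 8^2 + 7·8 + 49 = 169.
Hence |y^3 + 343| ≤ 169|y + 7|, which is < eps once |y + 7| < eps/169.
Take delta = min(1, eps/169). If 0 < |y + 7| < delta then both bounds hold and |y^3 + 343| ≤ 169|y + 7| < 169·(eps/169) = eps.

delta = min(1, eps/169)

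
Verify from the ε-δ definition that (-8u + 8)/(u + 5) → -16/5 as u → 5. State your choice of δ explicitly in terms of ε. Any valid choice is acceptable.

Let ε > 0. We want δ > 0 with 0 < |u − 5| < δ ⇒ |(-8u + 8)/(u + 5) + 16/5| < ε.
Combining over a common denominator, (-8u + 8)/(u + 5) + 16/5 = [(-8u + 8)·10 − (-32)·(u + 5)] / [10·(u + 5)] = -48(u − 5) / (10(u + 5)).
So |(-8u + 8)/(u + 5) + 16/5| = 48|u − 5| / (10·|u + 5|).
Require δ ≤ 5, so |u + 5| ≥ |10| − |u − 5| > 10 − 5 = 5.
Hence |(-8u + 8)/(u + 5) + 16/5| < 48|u − 5|/(10·5) = (24/25)|u − 5|, which is < ε once |u − 5| < (25/24)ε.
Take δ = min(5, (25/24)ε). Then 0 < |u − 5| < δ forces both bounds, so |(-8u + 8)/(u + 5) + 16/5| < ε.

δ = min(5, (25/24)ε)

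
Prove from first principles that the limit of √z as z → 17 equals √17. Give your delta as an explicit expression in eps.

delta = min(17, √17·eps)

Fix eps > 0. We want delta > 0 such that 0 < |z − 17| < delta implies |√z − √17| < eps.
Rationalise: √z − √17 = (z − 17)/(√z + √17), so |√z − √17| = |z − 17|/(√z + √17).
Restrict delta ≤ 17 so that |z − 17| < 17 forces z > 0, and then √z + √17 > √17.
Hence |√z − √17| < |z − 17|/√17, which is < eps once |z − 17| < √17·eps.
Take delta = min(17, √17·eps). If 0 < |z − 17| < delta then z > 0 and |√z − √17| < |z − 17|/√17 < eps.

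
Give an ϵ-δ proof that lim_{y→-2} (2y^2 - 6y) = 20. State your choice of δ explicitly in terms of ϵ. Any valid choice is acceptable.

Let ϵ > 0 be given. We want δ > 0 such that 0 < |y + 2| < δ implies |(2y^2 - 6y) − 20| < ϵ.
(2y^2 - 6y) − 20 = 2y^2 - 6y - 20 = (y + 2)(2y - 10).
So |(2y^2 - 6y) − 20| = |y + 2|·|2y - 10|.
Require δ ≤ 2. Then |y + 2| < 2 gives |y| < 4, and by the triangle inequality |2y - 10| ≤ 2·4 + 10 = 18.
Hence |(2y^2 - 6y) − 20| ≤ 18|y + 2| < ϵ provided |y + 2| < ϵ/18.
Take δ = min(2, ϵ/18). Then 0 < |y + 2| < δ gives both |y + 2| < 2 and |y + 2| < ϵ/18, so |(2y^2 - 6y) − 20| < ϵ.

δ = min(2, ϵ/18)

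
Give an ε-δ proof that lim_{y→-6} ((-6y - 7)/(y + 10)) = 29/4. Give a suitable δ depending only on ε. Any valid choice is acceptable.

δ = min(2, (8/53)ε)

Suppose ε > 0. We want δ > 0 with 0 < |y + 6| < δ ⇒ |(-6y - 7)/(y + 10) − (29/4)| < ε.
Combining over a common denominator, (-6y - 7)/(y + 10) − (29/4) = [(-6y - 7)·4 − 29·(y + 10)] / [4·(y + 10)] = -53(y + 6) / (4(y + 10)).
So |(-6y - 7)/(y + 10) − (29/4)| = 53|y + 6| / (4·|y + 10|).
Require δ ≤ 2, so |y + 10| ≥ |4| − |y + 6| > 4 − 2 = 2.
Hence |(-6y - 7)/(y + 10) − (29/4)| < 53|y + 6|/(4·2) = (53/8)|y + 6|, which is < ε once |y + 6| < (8/53)ε.
Take δ = min(2, (8/53)ε). Then 0 < |y + 6| < δ forces both bounds, so |(-6y - 7)/(y + 10) − (29/4)| < ε.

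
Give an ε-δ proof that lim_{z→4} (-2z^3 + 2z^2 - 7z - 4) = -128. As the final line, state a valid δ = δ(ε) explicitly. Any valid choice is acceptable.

δ = min(1, ε/111)

Fix ε > 0. We want δ > 0 such that 0 < |z − 4| < δ implies |(-2z^3 + 2z^2 - 7z - 4) + 128| < ε.
(-2z^3 + 2z^2 - 7z - 4) + 128 = -2z^3 + 2z^2 - 7z + 124 = (z − 4)(-2z^2 - 6z - 31).
So |(-2z^3 + 2z^2 - 7z - 4) + 128| = |z − 4|·|-2z^2 - 6z - 31|.
Require δ ≤ 1. Then |z − 4| < 1 gives |z| < 5, and by the triangle inequality |-2z^2 - 6z - 31| ≤ 2·5^2 + 6·5 + 31 = 111.
Hence |(-2z^3 + 2z^2 - 7z - 4) + 128| ≤ 111|z − 4| < ε provided |z − 4| < ε/111.
Take δ = min(1, ε/111). Then 0 < |z − 4| < δ gives both |z − 4| < 1 and |z − 4| < ε/111, so |(-2z^3 + 2z^2 - 7z - 4) + 128| < ε.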